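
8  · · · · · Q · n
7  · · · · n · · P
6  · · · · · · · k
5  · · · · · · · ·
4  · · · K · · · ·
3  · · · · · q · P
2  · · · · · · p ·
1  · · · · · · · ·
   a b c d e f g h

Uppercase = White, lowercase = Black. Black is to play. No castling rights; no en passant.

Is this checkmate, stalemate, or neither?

neither

Black to move; black king on h6.
In check: yes, from the white queen on f8.
King squares — g5: available; h5: available; g6: available; g7: attacked by Qf8; h7: available.
Legal moves for Black: Kxh7, Kg6, Kh5, Kg5, Qxf8.
Black is in check but has 5 legal moves → neither.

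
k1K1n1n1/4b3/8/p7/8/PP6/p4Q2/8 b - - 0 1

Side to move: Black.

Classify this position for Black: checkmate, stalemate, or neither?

Black to move; black king on a8.
In check: no.
Legal moves for Black include: Nh6, Ngf6, Ng7, Nc7, Nef6, Nd6+, Bf8, Bd8, Bf6, Bd6, Bg5, Bc5, Bh4, Bb4, Bxa3, a4, a1=Q, a1=R, ... (list truncated; more exist).
Black has legal moves and is not in check → neither.

neither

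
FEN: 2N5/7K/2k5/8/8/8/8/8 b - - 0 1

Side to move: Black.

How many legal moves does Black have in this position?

6

Black to move; king on c6.
In check: no.
Legal moves: Kd7, Kc7, Kb7, Kd5, Kc5, Kb5.
Count: 6.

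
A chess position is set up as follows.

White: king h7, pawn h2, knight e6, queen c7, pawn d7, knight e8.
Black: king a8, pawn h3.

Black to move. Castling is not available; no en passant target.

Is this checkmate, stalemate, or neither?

Black to move; black king on a8.
In check: no.
King squares — a7: attacked by Qc7; b7: attacked by Qc7; b8: attacked by Qc7.
Legal moves for Black: none.
Not in check and no legal moves → stalemate.

stalemate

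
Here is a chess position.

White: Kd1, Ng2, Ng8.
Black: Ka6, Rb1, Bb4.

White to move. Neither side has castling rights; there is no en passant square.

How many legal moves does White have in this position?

White to move; king on d1.
In check: yes, from the black rook on b1.
Legal moves: Ke2, Kc2.
Count: 2.

2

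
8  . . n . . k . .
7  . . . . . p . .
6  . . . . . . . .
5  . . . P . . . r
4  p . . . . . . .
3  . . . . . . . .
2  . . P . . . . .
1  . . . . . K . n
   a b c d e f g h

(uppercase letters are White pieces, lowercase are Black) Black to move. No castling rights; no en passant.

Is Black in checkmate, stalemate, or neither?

neither

Black to move; black king on f8.
In check: no.
Legal moves for Black include: Kg8, Ke8, Kg7, Ke7, Ne7, Na7, Nd6, Nb6, Rh8, Rh7, Rh6, Rg5, Rf5+, Re5, Rxd5, Rh4, Rh3, Rh2, ... (list truncated; more exist).
Black has legal moves and is not in check → neither.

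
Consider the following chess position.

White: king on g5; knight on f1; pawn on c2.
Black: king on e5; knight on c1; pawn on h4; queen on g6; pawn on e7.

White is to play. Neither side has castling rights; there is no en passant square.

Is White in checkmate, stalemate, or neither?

neither

White to move; white king on g5.
In check: yes, from the black queen on g6.
King squares — f4: attacked by Ke5; g4: attacked by Qg6; h4: available; f5: attacked by Ke5; h5: attacked by Qg6; f6: attacked by Ke5; g6: available; h6: attacked by Qg6.
Legal moves for White: Kxg6, Kxh4.
White is in check but has 2 legal moves → neither.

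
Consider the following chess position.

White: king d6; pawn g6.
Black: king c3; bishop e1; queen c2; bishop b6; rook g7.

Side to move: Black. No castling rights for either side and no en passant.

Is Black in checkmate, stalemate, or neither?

neither

Black to move; black king on c3.
In check: no.
Legal moves for Black include: Rg8, Rh7, Rf7, Re7, Rd7+, Rc7, Rb7, Ra7, Rxg6+, Bd8, Bc7+, Ba7, Bc5+, Ba5, Bd4, Be3, Bbf2, Bg1, ... (list truncated; more exist).
Black has legal moves and is not in check → neither.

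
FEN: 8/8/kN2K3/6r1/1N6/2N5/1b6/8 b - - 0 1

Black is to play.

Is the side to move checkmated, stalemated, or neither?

neither

Black to move; black king on a6.
In check: yes, from the white knight on b4.
King squares — a5: available; b5: attacked by Nc3; b6: available; a7: available; b7: available.
Legal moves for Black: Kb7, Ka7, Kxb6, Ka5.
Black is in check but has 4 legal moves → neither.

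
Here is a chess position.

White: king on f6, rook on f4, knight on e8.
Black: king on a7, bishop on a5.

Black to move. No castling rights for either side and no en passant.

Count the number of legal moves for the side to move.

12

Black to move; king on a7.
In check: no.
Legal moves: Kb8, Ka8, Kb7, Kb6, Ka6, Bd8+, Bc7, Bb6, Bb4, Bc3+, Bd2, Be1.
Count: 12.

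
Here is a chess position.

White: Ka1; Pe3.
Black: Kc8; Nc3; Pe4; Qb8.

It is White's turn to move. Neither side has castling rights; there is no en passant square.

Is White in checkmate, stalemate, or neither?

White to move; white king on a1.
In check: no.
King squares — b1: attacked by Nc3; a2: attacked by Nc3; b2: attacked by Qb8.
Legal moves for White: none.
Not in check and no legal moves → stalemate.

stalemate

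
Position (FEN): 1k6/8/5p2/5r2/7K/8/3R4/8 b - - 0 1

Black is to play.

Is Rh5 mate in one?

After Rh5: white king on h4; in check: yes, from the black rook on h5.
White has 3 legal replies: Kxh5, Kg4, Kg3.
In check but a legal move exists → not checkmate.

no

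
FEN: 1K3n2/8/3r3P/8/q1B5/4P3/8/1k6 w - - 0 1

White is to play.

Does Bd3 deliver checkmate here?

no

After Bd3: black king on b1; in check: yes, from the white bishop on d3.
Black has 6 legal replies: Kb2, Ka2, Kc1, Ka1, Rxd3, Qc2.
In check but a legal move exists → not checkmate.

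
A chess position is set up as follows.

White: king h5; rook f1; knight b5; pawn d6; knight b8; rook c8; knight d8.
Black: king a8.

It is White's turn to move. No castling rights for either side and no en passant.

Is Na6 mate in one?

After Na6: black king on a8; in check: yes, from the white rook on c8.
King squares — a7: attacked by Nb5; b7: attacked by Nd8; b8: attacked by Na6.
Black has no legal moves → checkmate.

yes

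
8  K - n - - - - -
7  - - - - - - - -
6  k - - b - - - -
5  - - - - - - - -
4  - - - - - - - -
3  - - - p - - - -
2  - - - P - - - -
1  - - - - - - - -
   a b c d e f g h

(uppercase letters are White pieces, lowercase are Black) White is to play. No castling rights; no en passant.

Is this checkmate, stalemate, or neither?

stalemate

White to move; white king on a8.
In check: no.
King squares — a7: attacked by Ka6; b7: attacked by Ka6; b8: attacked by Bd6.
Legal moves for White: none.
Not in check and no legal moves → stalemate.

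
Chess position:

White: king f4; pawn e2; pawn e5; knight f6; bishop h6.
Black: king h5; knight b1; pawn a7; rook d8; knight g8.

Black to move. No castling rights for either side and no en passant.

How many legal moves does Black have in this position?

4

Black to move; king on h5.
In check: yes, from the white knight on f6.
Legal moves: Kxh6, Kg6, Kh4, Nxf6.
Count: 4.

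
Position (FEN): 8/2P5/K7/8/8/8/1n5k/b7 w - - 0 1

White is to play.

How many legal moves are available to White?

9

White to move; king on a6.
In check: no.
Legal moves: Kb7, Ka7, Kb6, Kb5, Ka5, c8=Q, c8=R, c8=B, c8=N.
Count: 9.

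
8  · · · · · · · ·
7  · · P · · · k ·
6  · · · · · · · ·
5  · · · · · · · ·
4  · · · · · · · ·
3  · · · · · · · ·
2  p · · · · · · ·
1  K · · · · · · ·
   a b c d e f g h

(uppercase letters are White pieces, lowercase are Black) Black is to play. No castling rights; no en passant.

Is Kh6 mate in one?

After Kh6: white king on a1; in check: no.
White is not in check, so this cannot be checkmate.

no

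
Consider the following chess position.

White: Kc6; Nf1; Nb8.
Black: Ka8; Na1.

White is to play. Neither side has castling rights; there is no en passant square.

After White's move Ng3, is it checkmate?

After Ng3: black king on a8; in check: no.
Black is not in check, so this cannot be checkmate.

no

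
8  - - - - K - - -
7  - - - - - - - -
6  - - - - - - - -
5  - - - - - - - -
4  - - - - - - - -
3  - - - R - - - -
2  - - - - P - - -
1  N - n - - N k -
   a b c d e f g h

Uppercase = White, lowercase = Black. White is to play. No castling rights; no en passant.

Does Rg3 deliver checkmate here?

After Rg3: black king on g1; in check: yes, from the white rook on g3.
Black has 3 legal replies: Kf2, Kh1, Kxf1.
In check but a legal move exists → not checkmate.

no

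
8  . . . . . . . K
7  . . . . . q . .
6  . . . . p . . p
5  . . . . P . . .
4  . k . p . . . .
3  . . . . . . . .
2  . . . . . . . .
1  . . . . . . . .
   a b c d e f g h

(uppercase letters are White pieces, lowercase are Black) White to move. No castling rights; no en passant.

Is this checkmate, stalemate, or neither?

White to move; white king on h8.
In check: no.
King squares — g7: attacked by Qf7; h7: attacked by Qf7; g8: attacked by Qf7.
Legal moves for White: none.
Not in check and no legal moves → stalemate.

stalemate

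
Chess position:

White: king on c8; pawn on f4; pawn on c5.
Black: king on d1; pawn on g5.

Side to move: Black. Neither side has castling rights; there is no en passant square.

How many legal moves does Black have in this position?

Black to move; king on d1.
In check: no.
Legal moves: Ke2, Kd2, Kc2, Ke1, Kc1, gxf4, g4.
Count: 7.

7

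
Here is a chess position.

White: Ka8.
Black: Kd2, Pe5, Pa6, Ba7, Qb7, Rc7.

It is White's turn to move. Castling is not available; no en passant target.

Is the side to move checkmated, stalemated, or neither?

White to move; white king on a8.
In check: yes, from the black queen on b7.
King squares — a7: attacked by Qb7; b7: attacked by Rc7; b8: attacked by Ba7.
Legal moves for White: none.
In check with no legal moves → checkmate.

checkmate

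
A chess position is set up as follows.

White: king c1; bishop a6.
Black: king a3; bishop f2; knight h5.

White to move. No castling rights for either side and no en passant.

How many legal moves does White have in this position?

White to move; king on c1.
In check: no.
Legal moves: Bc8, Bb7, Bb5, Bc4, Bd3, Be2, Bf1, Kd2, Kc2, Kd1, Kb1.
Count: 11.

11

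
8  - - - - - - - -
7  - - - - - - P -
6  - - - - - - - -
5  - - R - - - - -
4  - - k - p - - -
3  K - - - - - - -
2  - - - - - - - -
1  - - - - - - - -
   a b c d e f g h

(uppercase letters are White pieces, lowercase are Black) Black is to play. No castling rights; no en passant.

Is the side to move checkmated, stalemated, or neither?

neither

Black to move; black king on c4.
In check: yes, from the white rook on c5.
King squares — b3: attacked by Ka3; c3: attacked by Rc5; d3: available; b4: attacked by Ka3; d4: available; b5: attacked by Rc5; c5: available; d5: attacked by Rc5.
Legal moves for Black: Kxc5, Kd4, Kd3.
Black is in check but has 3 legal moves → neither.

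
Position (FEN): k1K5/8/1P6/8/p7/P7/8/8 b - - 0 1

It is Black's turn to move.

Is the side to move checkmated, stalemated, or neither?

Black to move; black king on a8.
In check: no.
King squares — a7: attacked by Pb6; b7: attacked by Kc8; b8: attacked by Kc8.
Legal moves for Black: none.
Not in check and no legal moves → stalemate.

stalemate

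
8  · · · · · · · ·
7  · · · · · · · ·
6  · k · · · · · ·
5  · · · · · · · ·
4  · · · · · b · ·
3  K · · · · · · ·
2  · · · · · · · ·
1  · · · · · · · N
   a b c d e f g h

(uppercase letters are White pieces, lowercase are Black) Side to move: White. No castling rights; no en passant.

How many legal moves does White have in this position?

7

White to move; king on a3.
In check: no.
Legal moves: Kb4, Ka4, Kb3, Kb2, Ka2, Ng3, Nf2.
Count: 7.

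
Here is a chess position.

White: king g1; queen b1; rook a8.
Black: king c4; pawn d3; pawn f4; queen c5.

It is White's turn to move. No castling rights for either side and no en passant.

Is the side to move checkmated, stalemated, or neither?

White to move; white king on g1.
In check: yes, from the black queen on c5.
King squares — f1: available; h1: available; f2: attacked by Qc5; g2: available; h2: available.
Legal moves for White: Kh2, Kg2, Kh1, Kf1.
White is in check but has 4 legal moves → neither.

neither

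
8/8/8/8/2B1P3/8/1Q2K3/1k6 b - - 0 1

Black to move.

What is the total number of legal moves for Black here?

1

Black to move; king on b1.
In check: yes, from the white queen on b2.
Legal moves: Kxb2.
Count: 1.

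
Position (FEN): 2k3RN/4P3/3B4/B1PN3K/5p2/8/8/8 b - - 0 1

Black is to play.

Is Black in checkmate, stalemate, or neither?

neither

Black to move; black king on c8.
In check: yes, from the white rook on g8.
Legal moves for Black: Kd7, Kb7.
Black is in check but has 2 legal moves → neither.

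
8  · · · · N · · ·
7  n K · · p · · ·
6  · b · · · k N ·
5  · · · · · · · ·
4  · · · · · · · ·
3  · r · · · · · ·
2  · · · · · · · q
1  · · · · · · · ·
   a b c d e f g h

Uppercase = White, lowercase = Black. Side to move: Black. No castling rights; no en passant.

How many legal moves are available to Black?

Black to move; king on f6.
In check: yes, from the white knight on e8.
Legal moves: Kf7, Kxg6, Ke6, Kg5, Kf5.
Count: 5.

5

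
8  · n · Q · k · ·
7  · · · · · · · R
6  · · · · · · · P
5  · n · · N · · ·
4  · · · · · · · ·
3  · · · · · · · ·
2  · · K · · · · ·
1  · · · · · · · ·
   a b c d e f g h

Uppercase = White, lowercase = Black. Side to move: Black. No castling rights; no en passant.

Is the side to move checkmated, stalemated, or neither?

Black to move; black king on f8.
In check: yes, from the white queen on d8.
King squares — e7: attacked by Rh7; f7: attacked by Ne5; g7: attacked by Ph6; e8: attacked by Qd8; g8: attacked by Qd8.
Legal moves for Black: none.
In check with no legal moves → checkmate.

checkmate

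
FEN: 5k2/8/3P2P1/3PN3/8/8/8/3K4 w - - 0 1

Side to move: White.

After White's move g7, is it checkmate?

After g7: black king on f8; in check: yes, from the white pawn on g7.
Black has 3 legal replies: Kg8, Ke8, Kxg7.
In check but a legal move exists → not checkmate.

no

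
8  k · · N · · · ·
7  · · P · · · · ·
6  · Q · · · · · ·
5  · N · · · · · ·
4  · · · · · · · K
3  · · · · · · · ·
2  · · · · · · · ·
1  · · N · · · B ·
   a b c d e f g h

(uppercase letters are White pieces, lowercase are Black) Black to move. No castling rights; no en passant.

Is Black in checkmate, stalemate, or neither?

stalemate

Black to move; black king on a8.
In check: no.
King squares — a7: attacked by Nb5; b7: attacked by Qb6; b8: attacked by Qb6.
Legal moves for Black: none.
Not in check and no legal moves → stalemate.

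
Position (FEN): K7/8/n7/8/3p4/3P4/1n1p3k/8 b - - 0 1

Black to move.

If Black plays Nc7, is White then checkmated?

no

After Nc7: white king on a8; in check: yes, from the black knight on c7.
White has 3 legal replies: Kb8, Kb7, Ka7.
In check but a legal move exists → not checkmate.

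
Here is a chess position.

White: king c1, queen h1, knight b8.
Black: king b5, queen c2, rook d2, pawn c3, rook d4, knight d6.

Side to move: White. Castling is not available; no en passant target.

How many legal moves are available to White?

0

White to move; king on c1.
In check: yes, from the black queen on c2.
Legal moves: none.
Count: 0.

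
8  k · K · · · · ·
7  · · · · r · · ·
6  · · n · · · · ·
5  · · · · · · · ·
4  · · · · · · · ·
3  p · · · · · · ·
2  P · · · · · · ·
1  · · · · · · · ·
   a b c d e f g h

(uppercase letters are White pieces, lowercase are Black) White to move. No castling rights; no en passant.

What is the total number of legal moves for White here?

0

White to move; king on c8.
In check: no.
Legal moves: none.
Count: 0.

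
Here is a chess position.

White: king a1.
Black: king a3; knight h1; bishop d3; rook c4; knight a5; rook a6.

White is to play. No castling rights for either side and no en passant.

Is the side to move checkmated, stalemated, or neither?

stalemate

White to move; white king on a1.
In check: no.
King squares — b1: attacked by Bd3; a2: attacked by Ka3; b2: attacked by Ka3.
Legal moves for White: none.
Not in check and no legal moves → stalemate.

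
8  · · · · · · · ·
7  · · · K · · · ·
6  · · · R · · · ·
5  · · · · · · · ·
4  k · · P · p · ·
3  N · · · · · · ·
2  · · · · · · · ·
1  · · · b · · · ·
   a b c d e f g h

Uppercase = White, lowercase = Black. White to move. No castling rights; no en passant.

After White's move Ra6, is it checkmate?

no

After Ra6: black king on a4; in check: yes, from the white rook on a6.
Black has 2 legal replies: Kb4, Kb3.
In check but a legal move exists → not checkmate.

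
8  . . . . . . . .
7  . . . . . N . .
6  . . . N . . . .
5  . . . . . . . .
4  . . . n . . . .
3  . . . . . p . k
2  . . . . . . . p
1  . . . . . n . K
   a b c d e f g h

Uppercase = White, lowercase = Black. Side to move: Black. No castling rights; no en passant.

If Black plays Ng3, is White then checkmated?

After Ng3: white king on h1; in check: yes, from the black knight on g3.
King squares — g1: attacked by Ph2; g2: attacked by Pf3; h2: attacked by Kh3.
White has no legal moves → checkmate.

yes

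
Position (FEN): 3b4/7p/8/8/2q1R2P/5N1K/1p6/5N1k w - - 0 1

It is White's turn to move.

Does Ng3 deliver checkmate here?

After Ng3: black king on h1; in check: yes, from the white knight on g3.
King squares — g1: attacked by Nf3; g2: attacked by Kh3; h2: attacked by Nf3.
Black has no legal moves → checkmate.

yes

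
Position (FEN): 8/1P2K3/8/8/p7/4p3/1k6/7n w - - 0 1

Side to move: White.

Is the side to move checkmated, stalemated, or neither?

neither

White to move; white king on e7.
In check: no.
Legal moves for White: Kf8, Ke8, Kd8, Kf7, Kd7, Kf6, Ke6, Kd6, b8=Q+, b8=R+, b8=B, b8=N.
White has 12 legal moves and is not in check → neither.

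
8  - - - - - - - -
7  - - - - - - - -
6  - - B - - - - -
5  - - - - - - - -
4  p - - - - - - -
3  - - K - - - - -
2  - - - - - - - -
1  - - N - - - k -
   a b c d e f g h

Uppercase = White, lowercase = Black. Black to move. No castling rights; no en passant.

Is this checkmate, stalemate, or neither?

neither

Black to move; black king on g1.
In check: no.
Legal moves for Black: Kh2, Kf2, Kf1, a3.
Black has 4 legal moves and is not in check → neither.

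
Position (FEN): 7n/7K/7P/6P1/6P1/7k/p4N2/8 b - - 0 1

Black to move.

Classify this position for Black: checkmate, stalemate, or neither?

neither

Black to move; black king on h3.
In check: yes, from the white knight on f2.
King squares — g2: available; h2: available; g3: available; g4: attacked by Nf2; h4: available.
Legal moves for Black: Kh4, Kg3, Kh2, Kg2.
Black is in check but has 4 legal moves → neither.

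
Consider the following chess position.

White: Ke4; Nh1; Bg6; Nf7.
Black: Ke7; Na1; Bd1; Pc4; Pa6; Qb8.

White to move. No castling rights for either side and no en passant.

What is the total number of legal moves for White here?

White to move; king on e4.
In check: no.
Legal moves: Nh8, Nd8, Nh6, Nd6, Ng5, Ne5, Bh7, Bh5, Bf5, Kf5, Kd5, Kd4, Ke3, Ng3, Nf2.
Count: 15.

15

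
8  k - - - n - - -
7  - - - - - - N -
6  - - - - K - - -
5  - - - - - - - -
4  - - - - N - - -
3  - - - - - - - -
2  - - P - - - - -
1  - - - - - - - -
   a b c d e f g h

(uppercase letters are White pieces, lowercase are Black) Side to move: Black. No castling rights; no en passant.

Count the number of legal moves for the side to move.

7

Black to move; king on a8.
In check: no.
Legal moves: Nxg7+, Nc7+, Nf6, Nd6, Kb8, Kb7, Ka7.
Count: 7.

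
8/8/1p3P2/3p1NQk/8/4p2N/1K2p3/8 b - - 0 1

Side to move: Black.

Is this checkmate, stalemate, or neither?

Black to move; black king on h5.
In check: yes, from the white queen on g5.
King squares — g4: attacked by Qg5; h4: attacked by Nf5; g5: attacked by Nh3; g6: attacked by Qg5; h6: attacked by Nf5.
Legal moves for Black: none.
In check with no legal moves → checkmate.

checkmate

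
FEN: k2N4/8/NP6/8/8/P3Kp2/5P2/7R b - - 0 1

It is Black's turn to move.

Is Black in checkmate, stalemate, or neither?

stalemate

Black to move; black king on a8.
In check: no.
King squares — a7: attacked by Pb6; b7: attacked by Nd8; b8: attacked by Na6.
Legal moves for Black: none.
Not in check and no legal moves → stalemate.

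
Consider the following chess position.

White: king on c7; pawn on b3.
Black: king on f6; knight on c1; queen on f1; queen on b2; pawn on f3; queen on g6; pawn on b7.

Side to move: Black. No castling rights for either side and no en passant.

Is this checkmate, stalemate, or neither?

Black to move; black king on f6.
In check: no.
Legal moves for Black include: Qg8, Qe8, Qh7+, Qg7+, Qf7+, Qh6, Qh5, Qg5, Qf5, Qg4, Qe4, Qg3+, Qgd3, Qgg2, Qgc2+, Qgg1, Qgb1, Kg7, ... (list truncated; more exist).
Black has legal moves and is not in check → neither.

neither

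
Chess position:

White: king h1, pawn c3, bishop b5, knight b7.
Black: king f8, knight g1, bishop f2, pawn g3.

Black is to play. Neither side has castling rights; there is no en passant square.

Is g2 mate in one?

After g2: white king on h1; in check: yes, from the black pawn on g2.
White has 2 legal replies: Kh2, Kxg2.
In check but a legal move exists → not checkmate.

no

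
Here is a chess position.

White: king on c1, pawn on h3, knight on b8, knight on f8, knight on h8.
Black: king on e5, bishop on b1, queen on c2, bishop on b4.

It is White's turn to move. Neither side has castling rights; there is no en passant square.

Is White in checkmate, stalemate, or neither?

White to move; white king on c1.
In check: yes, from the black queen on c2.
King squares — b1: attacked by Qc2; d1: attacked by Qc2; b2: attacked by Qc2; c2: attacked by Bb1; d2: attacked by Qc2.
Legal moves for White: none.
In check with no legal moves → checkmate.

checkmate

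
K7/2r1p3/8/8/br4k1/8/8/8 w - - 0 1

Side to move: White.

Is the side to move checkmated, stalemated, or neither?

stalemate

White to move; white king on a8.
In check: no.
King squares — a7: attacked by Rc7; b7: attacked by Rb4; b8: attacked by Rb4.
Legal moves for White: none.
Not in check and no legal moves → stalemate.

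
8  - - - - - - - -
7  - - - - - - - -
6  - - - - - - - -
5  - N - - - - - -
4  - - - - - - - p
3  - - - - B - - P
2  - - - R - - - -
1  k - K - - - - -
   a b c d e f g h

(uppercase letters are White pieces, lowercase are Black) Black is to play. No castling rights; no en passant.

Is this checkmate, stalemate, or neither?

Black to move; black king on a1.
In check: no.
King squares — b1: attacked by Kc1; a2: attacked by Rd2; b2: attacked by Kc1.
Legal moves for Black: none.
Not in check and no legal moves → stalemate.

stalemate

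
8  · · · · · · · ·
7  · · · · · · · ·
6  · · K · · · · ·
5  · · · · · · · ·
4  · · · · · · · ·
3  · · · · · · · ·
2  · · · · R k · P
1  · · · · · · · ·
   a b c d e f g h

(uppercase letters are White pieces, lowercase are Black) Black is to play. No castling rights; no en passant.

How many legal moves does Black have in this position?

4

Black to move; king on f2.
In check: yes, from the white rook on e2.
Legal moves: Kf3, Kxe2, Kg1, Kf1.
Count: 4.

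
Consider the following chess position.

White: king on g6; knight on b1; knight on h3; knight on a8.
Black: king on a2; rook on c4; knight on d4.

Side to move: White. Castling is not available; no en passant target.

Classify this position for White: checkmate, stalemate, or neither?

White to move; white king on g6.
In check: no.
Legal moves for White: Nc7, Nb6, Kh7, Kg7, Kf7, Kh6, Kf6, Kh5, Kg5, Ng5, Nf4, Nf2, Ng1, Nc3+, Na3, Nd2.
White has 16 legal moves and is not in check → neither.

neither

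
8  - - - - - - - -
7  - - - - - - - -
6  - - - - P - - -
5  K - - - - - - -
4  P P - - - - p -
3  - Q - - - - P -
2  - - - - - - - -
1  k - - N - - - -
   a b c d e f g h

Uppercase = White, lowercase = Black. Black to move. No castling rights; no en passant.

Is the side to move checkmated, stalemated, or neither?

Black to move; black king on a1.
In check: no.
King squares — b1: attacked by Qb3; a2: attacked by Qb3; b2: attacked by Nd1.
Legal moves for Black: none.
Not in check and no legal moves → stalemate.

stalemate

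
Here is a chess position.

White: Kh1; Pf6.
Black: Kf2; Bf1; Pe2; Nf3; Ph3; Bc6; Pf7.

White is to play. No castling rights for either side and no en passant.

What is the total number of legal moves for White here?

White to move; king on h1.
In check: no.
Legal moves: none.
Count: 0.

0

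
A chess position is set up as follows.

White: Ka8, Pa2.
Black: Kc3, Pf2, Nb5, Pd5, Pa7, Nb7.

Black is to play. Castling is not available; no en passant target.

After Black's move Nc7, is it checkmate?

After Nc7: white king on a8; in check: yes, from the black knight on c7.
White has 3 legal replies: Kb8, Kxb7, Kxa7.
In check but a legal move exists → not checkmate.

no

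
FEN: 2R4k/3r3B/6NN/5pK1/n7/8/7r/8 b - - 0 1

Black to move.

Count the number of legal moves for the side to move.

Black to move; king on h8.
In check: yes, from the white knight on g6 and the white rook on c8.
Legal moves: Kxh7, Kg7.
Count: 2.

2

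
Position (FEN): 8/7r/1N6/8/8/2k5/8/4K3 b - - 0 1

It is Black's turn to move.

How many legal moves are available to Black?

Black to move; king on c3.
In check: no.
Legal moves: Rh8, Rg7, Rf7, Re7+, Rd7, Rc7, Rb7, Ra7, Rh6, Rh5, Rh4, Rh3, Rh2, Rh1+, Kd4, Kb4, Kd3, Kb3, Kc2, Kb2.
Count: 20.

20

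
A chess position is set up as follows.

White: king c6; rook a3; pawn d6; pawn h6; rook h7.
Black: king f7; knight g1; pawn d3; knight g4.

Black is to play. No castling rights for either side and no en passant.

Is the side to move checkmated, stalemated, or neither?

neither

Black to move; black king on f7.
In check: yes, from the white rook on h7.
King squares — e6: available; f6: available; g6: available; e7: attacked by Pd6; g7: attacked by Ph6; e8: available; f8: available; g8: available.
Legal moves for Black: Kg8, Kf8, Ke8, Kg6, Kf6, Ke6.
Black is in check but has 6 legal moves → neither.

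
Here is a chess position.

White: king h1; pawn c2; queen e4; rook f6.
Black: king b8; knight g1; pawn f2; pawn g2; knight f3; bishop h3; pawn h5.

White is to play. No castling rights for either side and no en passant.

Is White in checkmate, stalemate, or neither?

White to move; white king on h1.
In check: yes, from the black pawn on g2.
King squares — g1: attacked by Pf2; g2: attacked by Bh3; h2: attacked by Nf3.
Legal moves for White: none.
In check with no legal moves → checkmate.

checkmate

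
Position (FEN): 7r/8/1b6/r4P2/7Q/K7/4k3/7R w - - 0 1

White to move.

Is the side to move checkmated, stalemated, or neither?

White to move; white king on a3.
In check: yes, from the black rook on a5.
Legal moves for White: Kb4, Kb3, Kb2, Qa4.
White is in check but has 4 legal moves → neither.

neither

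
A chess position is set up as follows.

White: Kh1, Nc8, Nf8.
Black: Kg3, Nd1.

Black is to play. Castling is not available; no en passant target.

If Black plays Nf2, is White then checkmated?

no

After Nf2: white king on h1; in check: yes, from the black knight on f2.
White has 1 legal reply: Kg1.
In check but a legal move exists → not checkmate.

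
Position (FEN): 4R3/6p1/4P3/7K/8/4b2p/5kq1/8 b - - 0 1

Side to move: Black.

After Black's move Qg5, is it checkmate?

yes

After Qg5: white king on h5; in check: yes, from the black queen on g5.
King squares — g4: attacked by Qg5; h4: attacked by Qg5; g5: attacked by Be3; g6: attacked by Qg5; h6: attacked by Qg5.
White has no legal moves → checkmate.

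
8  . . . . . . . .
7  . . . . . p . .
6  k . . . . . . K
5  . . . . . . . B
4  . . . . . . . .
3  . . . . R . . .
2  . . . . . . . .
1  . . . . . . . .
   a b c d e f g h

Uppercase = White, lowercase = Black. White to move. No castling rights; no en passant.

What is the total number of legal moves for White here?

White to move; king on h6.
In check: no.
Legal moves: Kh7, Kg7, Kg5, Bxf7, Bg6, Bg4, Bf3, Be2+, Bd1, Re8, Re7, Re6+, Re5, Re4, Rh3, Rg3, Rf3, Rd3, Rc3, Rb3, Ra3+, Re2, Re1.
Count: 23.

23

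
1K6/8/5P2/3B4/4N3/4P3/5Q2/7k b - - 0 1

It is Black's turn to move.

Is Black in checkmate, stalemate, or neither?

Black to move; black king on h1.
In check: no.
King squares — g1: attacked by Qf2; g2: attacked by Qf2; h2: attacked by Qf2.
Legal moves for Black: none.
Not in check and no legal moves → stalemate.

stalemate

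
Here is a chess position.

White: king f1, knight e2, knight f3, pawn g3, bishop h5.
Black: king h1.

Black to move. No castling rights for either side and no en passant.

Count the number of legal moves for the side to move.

0

Black to move; king on h1.
In check: no.
Legal moves: none.
Count: 0.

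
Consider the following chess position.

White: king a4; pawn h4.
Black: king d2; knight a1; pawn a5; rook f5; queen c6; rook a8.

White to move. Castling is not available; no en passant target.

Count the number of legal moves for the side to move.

1

White to move; king on a4.
In check: yes, from the black queen on c6.
Legal moves: Ka3.
Count: 1.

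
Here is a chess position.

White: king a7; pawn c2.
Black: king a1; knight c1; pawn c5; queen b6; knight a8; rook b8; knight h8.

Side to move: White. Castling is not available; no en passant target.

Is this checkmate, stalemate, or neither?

checkmate

White to move; white king on a7.
In check: yes, from the black queen on b6.
King squares — a6: attacked by Qb6; b6: attacked by Na8; b7: attacked by Qb6; a8: attacked by Rb8; b8: attacked by Qb6.
Legal moves for White: none.
In check with no legal moves → checkmate.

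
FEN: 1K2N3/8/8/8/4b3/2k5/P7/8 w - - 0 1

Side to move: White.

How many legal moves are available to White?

White to move; king on b8.
In check: no.
Legal moves: Ng7, Nc7, Nf6, Nd6, Kc8, Kc7, Ka7, a3, a4.
Count: 9.

9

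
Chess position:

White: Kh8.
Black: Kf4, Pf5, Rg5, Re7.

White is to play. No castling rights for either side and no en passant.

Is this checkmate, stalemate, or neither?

White to move; white king on h8.
In check: no.
King squares — g7: attacked by Rg5; h7: attacked by Re7; g8: attacked by Rg5.
Legal moves for White: none.
Not in check and no legal moves → stalemate.

stalemate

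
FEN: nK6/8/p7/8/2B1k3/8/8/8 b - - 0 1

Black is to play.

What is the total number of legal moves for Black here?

9

Black to move; king on e4.
In check: no.
Legal moves: Nc7, Nb6, Kf5, Ke5, Kf4, Kd4, Kf3, Ke3, a5.
Count: 9.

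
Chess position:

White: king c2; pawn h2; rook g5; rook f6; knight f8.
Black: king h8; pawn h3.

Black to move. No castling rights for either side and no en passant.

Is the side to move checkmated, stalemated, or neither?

stalemate

Black to move; black king on h8.
In check: no.
King squares — g7: attacked by Rg5; h7: attacked by Nf8; g8: attacked by Rg5.
Legal moves for Black: none.
Not in check and no legal moves → stalemate.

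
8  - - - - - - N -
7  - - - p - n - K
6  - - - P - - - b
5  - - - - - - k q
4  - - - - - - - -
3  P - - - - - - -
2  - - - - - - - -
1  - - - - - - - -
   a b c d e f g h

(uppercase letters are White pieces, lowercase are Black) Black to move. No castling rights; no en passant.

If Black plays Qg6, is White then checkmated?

After Qg6: white king on h7; in check: yes, from the black queen on g6.
King squares — g6: attacked by Kg5; h6: attacked by Kg5; g7: attacked by Qg6; g8: own knight; h8: attacked by Nf7.
White has no legal moves → checkmate.

yes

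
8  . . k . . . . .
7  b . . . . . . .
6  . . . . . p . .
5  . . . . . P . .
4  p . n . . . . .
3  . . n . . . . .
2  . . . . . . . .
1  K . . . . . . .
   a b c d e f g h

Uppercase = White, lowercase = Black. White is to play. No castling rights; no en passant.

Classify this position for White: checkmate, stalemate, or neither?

stalemate

White to move; white king on a1.
In check: no.
King squares — b1: attacked by Nc3; a2: attacked by Nc3; b2: attacked by Nc4.
Legal moves for White: none.
Not in check and no legal moves → stalemate.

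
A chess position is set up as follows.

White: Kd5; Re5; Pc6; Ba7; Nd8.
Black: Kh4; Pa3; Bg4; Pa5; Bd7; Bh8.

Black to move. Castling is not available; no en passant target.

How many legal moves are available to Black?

Black to move; king on h4.
In check: no.
Legal moves: Bg7, Bf6, Bxe5, Be8, Bc8, Bde6+, Bxc6+, Bdf5, Kh3, Kg3, Bge6+, Bh5, Bgf5, Bh3, Bf3+, Be2, Bd1, a4, a2.
Count: 19.

19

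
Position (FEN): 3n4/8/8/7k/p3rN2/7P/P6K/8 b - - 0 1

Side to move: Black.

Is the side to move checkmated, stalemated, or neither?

neither

Black to move; black king on h5.
In check: yes, from the white knight on f4.
Legal moves for Black: Kh6, Kg5, Kh4, Rxf4.
Black is in check but has 4 legal moves → neither.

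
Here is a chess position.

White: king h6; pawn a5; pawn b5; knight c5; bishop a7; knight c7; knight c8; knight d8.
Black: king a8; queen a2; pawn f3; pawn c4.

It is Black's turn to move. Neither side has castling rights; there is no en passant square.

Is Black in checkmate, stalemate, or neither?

Black to move; black king on a8.
In check: yes, from the white knight on c7.
King squares — a7: attacked by Nc8; b7: attacked by Nc5; b8: attacked by Ba7.
Legal moves for Black: none.
In check with no legal moves → checkmate.

checkmate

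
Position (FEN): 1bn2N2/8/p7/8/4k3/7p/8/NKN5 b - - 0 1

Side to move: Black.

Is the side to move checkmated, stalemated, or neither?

Black to move; black king on e4.
In check: no.
Legal moves for Black include: Ne7, Na7, Nd6, Nb6, Bc7, Ba7, Bd6, Be5, Bf4, Bg3, Bh2, Kf5, Ke5, Kd5, Kf4, Kd4, Kf3, Ke3, ... (list truncated; more exist).
Black has legal moves and is not in check → neither.

neither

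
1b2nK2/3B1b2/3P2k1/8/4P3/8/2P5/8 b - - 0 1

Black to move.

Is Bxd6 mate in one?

yes

After Bxd6: white king on f8; in check: yes, from the black bishop on d6.
King squares — e7: attacked by Bd6; f7: attacked by Kg6; g7: attacked by Kg6; e8: attacked by Bf7; g8: attacked by Bf7.
White has no legal moves → checkmate.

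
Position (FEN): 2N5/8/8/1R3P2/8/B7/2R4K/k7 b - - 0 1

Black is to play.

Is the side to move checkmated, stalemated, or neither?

stalemate

Black to move; black king on a1.
In check: no.
King squares — b1: attacked by Rb5; a2: attacked by Rc2; b2: attacked by Rc2.
Legal moves for Black: none.
Not in check and no legal moves → stalemate.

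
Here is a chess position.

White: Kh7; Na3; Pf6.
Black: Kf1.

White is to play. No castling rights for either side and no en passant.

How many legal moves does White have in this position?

10

White to move; king on h7.
In check: no.
Legal moves: Kh8, Kg8, Kg7, Kh6, Kg6, Nb5, Nc4, Nc2, Nb1, f7.
Count: 10.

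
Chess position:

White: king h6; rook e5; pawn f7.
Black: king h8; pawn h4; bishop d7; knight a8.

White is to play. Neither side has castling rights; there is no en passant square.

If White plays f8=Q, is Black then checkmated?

yes

After f8=Q: black king on h8; in check: yes, from the white queen on f8.
King squares — g7: attacked by Kh6; h7: attacked by Kh6; g8: attacked by Qf8.
Black has no legal moves → checkmate.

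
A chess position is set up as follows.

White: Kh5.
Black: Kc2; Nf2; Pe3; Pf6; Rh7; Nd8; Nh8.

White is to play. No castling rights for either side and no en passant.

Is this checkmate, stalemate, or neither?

White to move; white king on h5.
In check: yes, from the black rook on h7.
King squares — g4: attacked by Nf2; h4: attacked by Rh7; g5: attacked by Pf6; g6: attacked by Nh8; h6: attacked by Rh7.
Legal moves for White: none.
In check with no legal moves → checkmate.

checkmate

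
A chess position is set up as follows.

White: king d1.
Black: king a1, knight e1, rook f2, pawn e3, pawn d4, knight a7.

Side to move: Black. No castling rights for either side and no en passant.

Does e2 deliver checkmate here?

no

After e2: white king on d1; in check: yes, from the black pawn on e2.
White has 3 legal replies: Kd2, Kxe1, Kc1.
In check but a legal move exists → not checkmate.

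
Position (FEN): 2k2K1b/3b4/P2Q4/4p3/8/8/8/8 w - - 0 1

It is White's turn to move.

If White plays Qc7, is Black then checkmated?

no

After Qc7: black king on c8; in check: yes, from the white queen on c7.
Black has 1 legal reply: Kxc7.
In check but a legal move exists → not checkmate.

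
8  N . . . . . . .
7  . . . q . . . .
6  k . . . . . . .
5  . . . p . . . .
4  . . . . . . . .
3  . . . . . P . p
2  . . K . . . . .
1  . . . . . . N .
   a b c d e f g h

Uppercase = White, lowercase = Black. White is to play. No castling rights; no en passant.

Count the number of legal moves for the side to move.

13

White to move; king on c2.
In check: no.
Legal moves: Nc7+, Nb6, Kd3, Kc3, Kb3, Kd2, Kb2, Kd1, Kc1, Kb1, Nxh3, Ne2, f4.
Count: 13.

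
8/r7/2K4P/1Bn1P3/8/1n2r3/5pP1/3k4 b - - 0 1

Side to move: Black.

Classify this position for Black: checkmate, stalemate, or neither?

Black to move; black king on d1.
In check: no.
Legal moves for Black include: Ra8, Rh7, Rg7, Rf7, Re7, Rd7, Rc7+, Rb7, Ra6+, Ra5, Ra4, Ra3, Ra2, Ra1, Nd7, Nb7, Ne6, Na6, ... (list truncated; more exist).
Black has legal moves and is not in check → neither.

neither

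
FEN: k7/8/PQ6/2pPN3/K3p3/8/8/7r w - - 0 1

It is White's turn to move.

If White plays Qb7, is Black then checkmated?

yes

After Qb7: black king on a8; in check: yes, from the white queen on b7.
King squares — a7: attacked by Qb7; b7: attacked by Pa6; b8: attacked by Qb7.
Black has no legal moves → checkmate.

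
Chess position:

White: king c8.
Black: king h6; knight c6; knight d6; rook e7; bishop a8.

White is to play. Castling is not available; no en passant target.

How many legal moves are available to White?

White to move; king on c8.
In check: yes, from the black knight on d6.
Legal moves: none.
Count: 0.

0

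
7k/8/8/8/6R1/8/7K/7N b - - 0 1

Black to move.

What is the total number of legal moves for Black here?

1

Black to move; king on h8.
In check: no.
Legal moves: Kh7.
Count: 1.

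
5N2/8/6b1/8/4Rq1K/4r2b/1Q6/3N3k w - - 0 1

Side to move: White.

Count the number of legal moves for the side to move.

1

White to move; king on h4.
In check: yes, from the black queen on f4.
Legal moves: Rxf4.
Count: 1.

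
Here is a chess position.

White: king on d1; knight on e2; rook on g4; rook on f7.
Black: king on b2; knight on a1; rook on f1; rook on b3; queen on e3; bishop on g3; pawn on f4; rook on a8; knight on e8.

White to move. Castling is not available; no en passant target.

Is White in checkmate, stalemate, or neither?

White to move; white king on d1.
In check: yes, from the black rook on f1.
King squares — c1: attacked by Rf1; e1: attacked by Rf1; c2: attacked by Na1; d2: attacked by Qe3; e2: own knight.
Legal moves for White: none.
In check with no legal moves → checkmate.

checkmate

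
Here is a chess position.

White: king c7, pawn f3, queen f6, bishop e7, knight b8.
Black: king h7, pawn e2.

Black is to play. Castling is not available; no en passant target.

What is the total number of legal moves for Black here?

Black to move; king on h7.
In check: no.
Legal moves: Kg8, e1=Q, e1=R, e1=B, e1=N.
Count: 5.

5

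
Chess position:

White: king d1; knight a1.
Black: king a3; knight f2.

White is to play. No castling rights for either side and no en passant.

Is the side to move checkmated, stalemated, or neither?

neither

White to move; white king on d1.
In check: yes, from the black knight on f2.
Legal moves for White: Ke2, Kd2, Kc2, Ke1, Kc1.
White is in check but has 5 legal moves → neither.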